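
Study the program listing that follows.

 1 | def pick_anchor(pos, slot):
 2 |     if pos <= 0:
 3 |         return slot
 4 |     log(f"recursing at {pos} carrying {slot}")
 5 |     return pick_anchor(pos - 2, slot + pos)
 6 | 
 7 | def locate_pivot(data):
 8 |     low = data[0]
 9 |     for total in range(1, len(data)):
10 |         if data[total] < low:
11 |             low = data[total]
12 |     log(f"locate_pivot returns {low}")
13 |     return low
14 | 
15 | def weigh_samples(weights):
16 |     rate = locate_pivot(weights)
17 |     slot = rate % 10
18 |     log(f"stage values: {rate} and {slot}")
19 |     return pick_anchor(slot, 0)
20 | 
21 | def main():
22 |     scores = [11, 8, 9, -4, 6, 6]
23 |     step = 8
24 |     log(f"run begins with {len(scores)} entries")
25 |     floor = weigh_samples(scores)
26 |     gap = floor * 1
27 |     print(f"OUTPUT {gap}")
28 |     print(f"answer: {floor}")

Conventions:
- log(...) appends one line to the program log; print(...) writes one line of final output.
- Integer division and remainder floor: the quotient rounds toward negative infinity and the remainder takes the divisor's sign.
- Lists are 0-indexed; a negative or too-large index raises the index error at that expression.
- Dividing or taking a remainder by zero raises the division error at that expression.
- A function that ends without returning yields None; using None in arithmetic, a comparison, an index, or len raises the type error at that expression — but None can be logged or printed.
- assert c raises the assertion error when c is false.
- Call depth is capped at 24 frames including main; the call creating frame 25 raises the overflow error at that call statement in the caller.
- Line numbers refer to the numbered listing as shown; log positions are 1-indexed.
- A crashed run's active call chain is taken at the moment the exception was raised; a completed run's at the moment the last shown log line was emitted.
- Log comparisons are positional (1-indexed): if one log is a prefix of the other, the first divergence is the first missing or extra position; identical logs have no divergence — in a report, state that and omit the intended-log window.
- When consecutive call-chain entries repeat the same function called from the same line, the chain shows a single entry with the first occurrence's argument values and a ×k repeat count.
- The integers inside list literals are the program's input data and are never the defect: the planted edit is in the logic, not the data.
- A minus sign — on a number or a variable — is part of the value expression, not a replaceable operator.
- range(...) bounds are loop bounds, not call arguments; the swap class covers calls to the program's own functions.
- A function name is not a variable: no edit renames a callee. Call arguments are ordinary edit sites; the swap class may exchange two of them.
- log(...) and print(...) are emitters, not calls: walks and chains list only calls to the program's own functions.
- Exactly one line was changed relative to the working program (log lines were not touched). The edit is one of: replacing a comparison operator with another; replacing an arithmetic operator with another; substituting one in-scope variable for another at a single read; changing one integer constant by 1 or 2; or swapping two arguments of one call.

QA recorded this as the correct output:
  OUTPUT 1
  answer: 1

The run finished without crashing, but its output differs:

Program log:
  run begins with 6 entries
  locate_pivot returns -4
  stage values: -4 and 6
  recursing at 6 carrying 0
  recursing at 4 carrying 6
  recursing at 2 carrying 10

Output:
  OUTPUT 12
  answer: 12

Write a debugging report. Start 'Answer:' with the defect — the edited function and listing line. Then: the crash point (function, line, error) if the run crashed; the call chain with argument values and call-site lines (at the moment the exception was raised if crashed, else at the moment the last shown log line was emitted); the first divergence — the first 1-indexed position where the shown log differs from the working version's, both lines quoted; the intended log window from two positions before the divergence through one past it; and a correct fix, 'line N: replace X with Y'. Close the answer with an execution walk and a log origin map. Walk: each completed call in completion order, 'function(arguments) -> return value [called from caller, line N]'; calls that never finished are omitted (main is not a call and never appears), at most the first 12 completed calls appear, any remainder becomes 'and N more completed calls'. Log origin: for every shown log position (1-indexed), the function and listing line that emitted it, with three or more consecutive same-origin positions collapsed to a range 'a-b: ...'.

Answer: the defect is in locate_pivot at line 10.
Core observation: The earliest visible damage is log position 2 — 'locate_pivot returns -4' rather than the intended 'locate_pivot returns 11'.
Call chain: main -> weigh_samples([11, 8, 9, -4, 6, 6]) (called at line 25) -> pick_anchor(6, 0) (called at line 19) -> pick_anchor(4, 6) (called at line 5) ×2.
First divergence: position 2 — the shown line 'locate_pivot returns -4' should read 'locate_pivot returns 11'.
Intended log window:
  1: run begins with 6 entries
  2: locate_pivot returns 11
  3: stage values: 11 and 1
Execution walk:
  locate_pivot([11, 8, 9, -4, 6, 6]) -> -4  [called from weigh_samples, line 16]
  pick_anchor(0, 12) -> 12  [called from pick_anchor, line 5]
  pick_anchor(2, 10) -> 12  [called from pick_anchor, line 5]
  pick_anchor(4, 6) -> 12  [called from pick_anchor, line 5]
  pick_anchor(6, 0) -> 12  [called from weigh_samples, line 19]
  weigh_samples([11, 8, 9, -4, 6, 6]) -> 12  [called from main, line 25]
Origin of each log line:
  1 — main, line 24
  2 — locate_pivot, line 12
  3 — weigh_samples, line 18
  4-6 — pick_anchor, line 4
A correct fix: line 10: replace `<` with `>`.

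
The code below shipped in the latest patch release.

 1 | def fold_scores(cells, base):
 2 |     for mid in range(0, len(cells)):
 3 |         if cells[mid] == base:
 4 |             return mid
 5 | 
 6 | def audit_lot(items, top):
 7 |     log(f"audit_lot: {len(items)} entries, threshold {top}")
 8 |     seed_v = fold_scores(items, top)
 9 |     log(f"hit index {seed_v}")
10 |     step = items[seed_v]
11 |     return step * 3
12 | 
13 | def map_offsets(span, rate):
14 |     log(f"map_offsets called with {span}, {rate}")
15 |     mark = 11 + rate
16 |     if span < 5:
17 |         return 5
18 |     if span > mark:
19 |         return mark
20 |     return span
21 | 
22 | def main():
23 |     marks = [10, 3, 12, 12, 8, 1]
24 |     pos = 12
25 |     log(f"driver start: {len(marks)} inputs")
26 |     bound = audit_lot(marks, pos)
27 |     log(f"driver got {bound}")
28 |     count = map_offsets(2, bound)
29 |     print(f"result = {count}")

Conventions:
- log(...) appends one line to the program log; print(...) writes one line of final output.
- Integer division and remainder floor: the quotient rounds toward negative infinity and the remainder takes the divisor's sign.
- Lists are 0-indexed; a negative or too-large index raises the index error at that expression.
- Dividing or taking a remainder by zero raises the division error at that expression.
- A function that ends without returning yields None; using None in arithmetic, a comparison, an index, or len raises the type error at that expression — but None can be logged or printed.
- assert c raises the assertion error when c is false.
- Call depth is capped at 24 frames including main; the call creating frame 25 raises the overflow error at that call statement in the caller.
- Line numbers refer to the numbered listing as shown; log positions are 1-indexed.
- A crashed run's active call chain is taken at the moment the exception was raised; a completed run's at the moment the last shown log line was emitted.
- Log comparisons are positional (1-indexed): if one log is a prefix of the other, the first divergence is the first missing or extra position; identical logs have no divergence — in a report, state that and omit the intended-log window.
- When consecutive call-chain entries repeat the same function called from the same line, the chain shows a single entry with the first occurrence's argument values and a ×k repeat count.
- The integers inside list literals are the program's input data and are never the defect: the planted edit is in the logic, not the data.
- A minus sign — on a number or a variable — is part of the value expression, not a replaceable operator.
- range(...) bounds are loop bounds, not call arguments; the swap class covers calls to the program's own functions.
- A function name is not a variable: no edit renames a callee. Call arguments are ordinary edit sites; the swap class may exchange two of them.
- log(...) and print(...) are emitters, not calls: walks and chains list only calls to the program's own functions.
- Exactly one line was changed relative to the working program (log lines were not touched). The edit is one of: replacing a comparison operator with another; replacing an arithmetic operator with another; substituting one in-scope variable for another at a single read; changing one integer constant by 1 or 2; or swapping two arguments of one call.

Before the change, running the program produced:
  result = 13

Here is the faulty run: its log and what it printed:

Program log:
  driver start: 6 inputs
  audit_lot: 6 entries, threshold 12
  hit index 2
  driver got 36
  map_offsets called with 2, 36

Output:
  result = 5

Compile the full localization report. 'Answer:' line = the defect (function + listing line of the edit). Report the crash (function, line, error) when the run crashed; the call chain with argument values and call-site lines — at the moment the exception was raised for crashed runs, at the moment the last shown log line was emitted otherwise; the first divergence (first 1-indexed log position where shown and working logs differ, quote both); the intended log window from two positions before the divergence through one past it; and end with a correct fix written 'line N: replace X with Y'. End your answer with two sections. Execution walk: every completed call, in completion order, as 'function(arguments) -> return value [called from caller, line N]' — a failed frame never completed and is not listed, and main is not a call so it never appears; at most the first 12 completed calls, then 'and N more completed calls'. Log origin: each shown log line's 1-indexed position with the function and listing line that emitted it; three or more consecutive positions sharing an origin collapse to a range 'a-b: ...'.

Answer: the defect is in main at line 28.
Key fact: Position 5 is the first bad log line: 'map_offsets called with 2, 36' should read 'map_offsets called with 36, 2'.
Call chain: main -> map_offsets(2, 36) (called at line 28).
First divergence: position 5; shown 'map_offsets called with 2, 36' vs intended 'map_offsets called with 36, 2'.
Intended log window:
  3: hit index 2
  4: driver got 36
  5: map_offsets called with 36, 2
Execution walk:
  fold_scores([10, 3, 12, 12, 8, 1], 12) -> 2  [called from audit_lot, line 8]
  audit_lot([10, 3, 12, 12, 8, 1], 12) -> 36  [called from main, line 26]
  map_offsets(2, 36) -> 5  [called from main, line 28]
Log origin:
  1: logged in main at line 25
  2: logged in audit_lot at line 7
  3: logged in audit_lot at line 9
  4: logged in main at line 27
  5: logged in map_offsets at line 14
A correct fix: line 28: replace `map_offsets(2, bound)` with `map_offsets(bound, 2)`.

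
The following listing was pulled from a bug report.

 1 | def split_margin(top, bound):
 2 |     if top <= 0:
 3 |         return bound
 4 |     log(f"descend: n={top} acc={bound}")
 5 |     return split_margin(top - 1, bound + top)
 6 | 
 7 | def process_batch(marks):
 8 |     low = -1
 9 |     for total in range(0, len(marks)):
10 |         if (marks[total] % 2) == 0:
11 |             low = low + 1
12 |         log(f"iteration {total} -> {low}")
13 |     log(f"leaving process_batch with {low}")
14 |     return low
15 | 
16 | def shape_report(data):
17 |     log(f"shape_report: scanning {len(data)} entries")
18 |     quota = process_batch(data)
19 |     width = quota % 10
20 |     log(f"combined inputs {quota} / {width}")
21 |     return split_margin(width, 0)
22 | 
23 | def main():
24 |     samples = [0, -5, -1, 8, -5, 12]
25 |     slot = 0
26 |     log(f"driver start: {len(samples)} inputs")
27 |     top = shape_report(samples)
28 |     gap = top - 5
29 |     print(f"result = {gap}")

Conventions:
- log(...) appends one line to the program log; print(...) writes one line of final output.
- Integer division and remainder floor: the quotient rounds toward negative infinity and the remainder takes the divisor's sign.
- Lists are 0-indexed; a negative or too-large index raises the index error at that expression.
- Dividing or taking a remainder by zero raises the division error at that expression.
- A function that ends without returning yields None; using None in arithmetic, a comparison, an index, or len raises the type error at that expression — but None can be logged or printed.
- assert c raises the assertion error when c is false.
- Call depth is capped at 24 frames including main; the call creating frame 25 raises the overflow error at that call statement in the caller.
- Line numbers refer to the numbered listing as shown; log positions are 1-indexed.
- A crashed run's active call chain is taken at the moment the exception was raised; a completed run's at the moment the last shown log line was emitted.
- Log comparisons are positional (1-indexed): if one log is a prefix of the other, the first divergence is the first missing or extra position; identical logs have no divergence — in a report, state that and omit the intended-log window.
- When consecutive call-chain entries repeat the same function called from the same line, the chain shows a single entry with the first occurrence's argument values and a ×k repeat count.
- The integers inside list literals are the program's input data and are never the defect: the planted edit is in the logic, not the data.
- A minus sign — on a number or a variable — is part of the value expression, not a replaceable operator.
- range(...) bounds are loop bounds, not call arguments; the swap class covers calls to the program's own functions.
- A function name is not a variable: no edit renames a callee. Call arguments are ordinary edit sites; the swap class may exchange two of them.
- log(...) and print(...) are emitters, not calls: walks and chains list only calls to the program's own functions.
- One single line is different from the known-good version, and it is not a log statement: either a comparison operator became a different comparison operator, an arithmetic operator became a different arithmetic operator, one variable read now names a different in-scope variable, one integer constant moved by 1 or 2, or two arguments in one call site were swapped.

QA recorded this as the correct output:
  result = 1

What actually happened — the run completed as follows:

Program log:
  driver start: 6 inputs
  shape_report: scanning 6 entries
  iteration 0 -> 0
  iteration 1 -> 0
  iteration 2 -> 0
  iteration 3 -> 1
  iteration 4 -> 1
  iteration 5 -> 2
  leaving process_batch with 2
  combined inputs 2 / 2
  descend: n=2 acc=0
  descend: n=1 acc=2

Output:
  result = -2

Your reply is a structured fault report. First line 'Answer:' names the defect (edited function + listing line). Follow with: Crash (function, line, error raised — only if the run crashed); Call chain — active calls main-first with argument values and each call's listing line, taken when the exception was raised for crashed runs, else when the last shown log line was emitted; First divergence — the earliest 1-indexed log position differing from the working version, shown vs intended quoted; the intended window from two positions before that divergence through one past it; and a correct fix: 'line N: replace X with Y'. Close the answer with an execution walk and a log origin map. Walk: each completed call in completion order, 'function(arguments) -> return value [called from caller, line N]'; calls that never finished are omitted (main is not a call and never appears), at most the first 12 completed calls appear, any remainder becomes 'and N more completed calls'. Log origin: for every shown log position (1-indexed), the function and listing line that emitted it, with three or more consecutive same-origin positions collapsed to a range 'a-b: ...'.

Answer: the defect is in process_batch at line 8.
Core observation: At log position 3 the runs split — shown 'iteration 0 -> 0', but the working version logs 'iteration 0 -> 1'.
Call chain: main -> shape_report([0, -5, -1, 8, -5, 12]) (called at line 27) -> split_margin(2, 0) (called at line 21) -> split_margin(1, 2) (called at line 5).
First divergence: position 3 — shown 'iteration 0 -> 0', intended 'iteration 0 -> 1'.
Intended log window:
  1: driver start: 6 inputs
  2: shape_report: scanning 6 entries
  3: iteration 0 -> 1
  4: iteration 1 -> 1
Execution walk:
  process_batch([0, -5, -1, 8, -5, 12]) -> 2  [called from shape_report, line 18]
  split_margin(0, 3) -> 3  [called from split_margin, line 5]
  split_margin(1, 2) -> 3  [called from split_margin, line 5]
  split_margin(2, 0) -> 3  [called from shape_report, line 21]
  shape_report([0, -5, -1, 8, -5, 12]) -> 3  [called from main, line 27]
Log origins:
  1: emitted by main (line 26)
  2: emitted by shape_report (line 17)
  3-8: emitted by process_batch (line 12)
  9: emitted by process_batch (line 13)
  10: emitted by shape_report (line 20)
  11: emitted by split_margin (line 4)
  12: emitted by split_margin (line 4)
A correct fix: line 8: replace `-1` with `0`.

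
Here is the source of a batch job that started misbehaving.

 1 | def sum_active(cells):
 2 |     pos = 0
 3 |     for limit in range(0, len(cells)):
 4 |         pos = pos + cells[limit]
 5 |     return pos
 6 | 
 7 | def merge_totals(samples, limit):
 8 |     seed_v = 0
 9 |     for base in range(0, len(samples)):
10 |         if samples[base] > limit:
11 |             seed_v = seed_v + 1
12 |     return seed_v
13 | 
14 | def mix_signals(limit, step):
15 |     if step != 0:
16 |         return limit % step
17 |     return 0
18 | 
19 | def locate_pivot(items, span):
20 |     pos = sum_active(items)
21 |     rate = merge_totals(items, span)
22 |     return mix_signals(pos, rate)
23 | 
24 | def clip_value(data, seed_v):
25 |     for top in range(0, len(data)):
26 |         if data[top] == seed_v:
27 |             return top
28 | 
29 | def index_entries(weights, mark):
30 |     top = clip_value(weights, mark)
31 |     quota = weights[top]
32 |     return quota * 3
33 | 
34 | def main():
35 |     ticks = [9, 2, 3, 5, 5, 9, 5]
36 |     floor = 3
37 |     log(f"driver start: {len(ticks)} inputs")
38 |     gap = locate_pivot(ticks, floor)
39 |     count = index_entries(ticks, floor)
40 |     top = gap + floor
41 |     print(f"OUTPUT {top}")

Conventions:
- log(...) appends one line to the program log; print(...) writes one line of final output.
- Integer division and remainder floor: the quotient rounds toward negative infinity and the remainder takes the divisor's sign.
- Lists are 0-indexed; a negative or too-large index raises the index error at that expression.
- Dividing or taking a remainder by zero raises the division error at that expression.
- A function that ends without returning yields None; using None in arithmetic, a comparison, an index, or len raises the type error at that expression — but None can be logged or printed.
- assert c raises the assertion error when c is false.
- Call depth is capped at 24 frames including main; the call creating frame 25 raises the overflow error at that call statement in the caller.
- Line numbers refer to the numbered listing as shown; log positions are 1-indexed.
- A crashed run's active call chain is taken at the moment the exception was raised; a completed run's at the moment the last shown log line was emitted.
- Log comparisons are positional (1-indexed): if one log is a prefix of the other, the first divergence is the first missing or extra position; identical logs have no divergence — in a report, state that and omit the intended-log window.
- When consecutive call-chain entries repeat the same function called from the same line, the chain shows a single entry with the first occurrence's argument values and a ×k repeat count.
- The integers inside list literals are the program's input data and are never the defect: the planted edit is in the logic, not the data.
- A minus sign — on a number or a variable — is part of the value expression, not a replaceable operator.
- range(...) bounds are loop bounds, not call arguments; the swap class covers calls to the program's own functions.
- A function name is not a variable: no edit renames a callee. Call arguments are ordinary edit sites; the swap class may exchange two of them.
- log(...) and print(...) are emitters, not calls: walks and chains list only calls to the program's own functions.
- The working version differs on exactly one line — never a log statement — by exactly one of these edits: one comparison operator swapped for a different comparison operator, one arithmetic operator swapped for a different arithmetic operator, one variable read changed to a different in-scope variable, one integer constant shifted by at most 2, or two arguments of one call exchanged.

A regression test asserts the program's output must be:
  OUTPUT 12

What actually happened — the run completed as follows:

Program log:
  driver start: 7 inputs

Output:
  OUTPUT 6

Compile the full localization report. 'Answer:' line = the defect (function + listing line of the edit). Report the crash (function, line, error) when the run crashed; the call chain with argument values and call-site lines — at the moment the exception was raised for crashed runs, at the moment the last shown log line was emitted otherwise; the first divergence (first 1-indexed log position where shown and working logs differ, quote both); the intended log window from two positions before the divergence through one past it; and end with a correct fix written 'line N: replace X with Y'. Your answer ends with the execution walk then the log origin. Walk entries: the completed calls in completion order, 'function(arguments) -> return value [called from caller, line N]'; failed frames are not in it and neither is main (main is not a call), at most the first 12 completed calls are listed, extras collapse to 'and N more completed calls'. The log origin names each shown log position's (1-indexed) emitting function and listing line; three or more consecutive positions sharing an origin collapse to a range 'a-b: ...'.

Answer: the defect is in main at line 40.
Key observation: Log streams are identical — the defect surfaces only in the printed output.
Call chain: main.
First divergence: none; the two logs match at every position.
Execution walk:
  sum_active([9, 2, 3, 5, 5, 9, 5]) -> 38  [called from locate_pivot, line 20]
  merge_totals([9, 2, 3, 5, 5, 9, 5], 3) -> 5  [called from locate_pivot, line 21]
  mix_signals(38, 5) -> 3  [called from locate_pivot, line 22]
  locate_pivot([9, 2, 3, 5, 5, 9, 5], 3) -> 3  [called from main, line 38]
  clip_value([9, 2, 3, 5, 5, 9, 5], 3) -> 2  [called from index_entries, line 30]
  index_entries([9, 2, 3, 5, 5, 9, 5], 3) -> 9  [called from main, line 39]
Log origin:
  1: logged in main at line 37
A correct fix: line 40: replace `floor` with `count`.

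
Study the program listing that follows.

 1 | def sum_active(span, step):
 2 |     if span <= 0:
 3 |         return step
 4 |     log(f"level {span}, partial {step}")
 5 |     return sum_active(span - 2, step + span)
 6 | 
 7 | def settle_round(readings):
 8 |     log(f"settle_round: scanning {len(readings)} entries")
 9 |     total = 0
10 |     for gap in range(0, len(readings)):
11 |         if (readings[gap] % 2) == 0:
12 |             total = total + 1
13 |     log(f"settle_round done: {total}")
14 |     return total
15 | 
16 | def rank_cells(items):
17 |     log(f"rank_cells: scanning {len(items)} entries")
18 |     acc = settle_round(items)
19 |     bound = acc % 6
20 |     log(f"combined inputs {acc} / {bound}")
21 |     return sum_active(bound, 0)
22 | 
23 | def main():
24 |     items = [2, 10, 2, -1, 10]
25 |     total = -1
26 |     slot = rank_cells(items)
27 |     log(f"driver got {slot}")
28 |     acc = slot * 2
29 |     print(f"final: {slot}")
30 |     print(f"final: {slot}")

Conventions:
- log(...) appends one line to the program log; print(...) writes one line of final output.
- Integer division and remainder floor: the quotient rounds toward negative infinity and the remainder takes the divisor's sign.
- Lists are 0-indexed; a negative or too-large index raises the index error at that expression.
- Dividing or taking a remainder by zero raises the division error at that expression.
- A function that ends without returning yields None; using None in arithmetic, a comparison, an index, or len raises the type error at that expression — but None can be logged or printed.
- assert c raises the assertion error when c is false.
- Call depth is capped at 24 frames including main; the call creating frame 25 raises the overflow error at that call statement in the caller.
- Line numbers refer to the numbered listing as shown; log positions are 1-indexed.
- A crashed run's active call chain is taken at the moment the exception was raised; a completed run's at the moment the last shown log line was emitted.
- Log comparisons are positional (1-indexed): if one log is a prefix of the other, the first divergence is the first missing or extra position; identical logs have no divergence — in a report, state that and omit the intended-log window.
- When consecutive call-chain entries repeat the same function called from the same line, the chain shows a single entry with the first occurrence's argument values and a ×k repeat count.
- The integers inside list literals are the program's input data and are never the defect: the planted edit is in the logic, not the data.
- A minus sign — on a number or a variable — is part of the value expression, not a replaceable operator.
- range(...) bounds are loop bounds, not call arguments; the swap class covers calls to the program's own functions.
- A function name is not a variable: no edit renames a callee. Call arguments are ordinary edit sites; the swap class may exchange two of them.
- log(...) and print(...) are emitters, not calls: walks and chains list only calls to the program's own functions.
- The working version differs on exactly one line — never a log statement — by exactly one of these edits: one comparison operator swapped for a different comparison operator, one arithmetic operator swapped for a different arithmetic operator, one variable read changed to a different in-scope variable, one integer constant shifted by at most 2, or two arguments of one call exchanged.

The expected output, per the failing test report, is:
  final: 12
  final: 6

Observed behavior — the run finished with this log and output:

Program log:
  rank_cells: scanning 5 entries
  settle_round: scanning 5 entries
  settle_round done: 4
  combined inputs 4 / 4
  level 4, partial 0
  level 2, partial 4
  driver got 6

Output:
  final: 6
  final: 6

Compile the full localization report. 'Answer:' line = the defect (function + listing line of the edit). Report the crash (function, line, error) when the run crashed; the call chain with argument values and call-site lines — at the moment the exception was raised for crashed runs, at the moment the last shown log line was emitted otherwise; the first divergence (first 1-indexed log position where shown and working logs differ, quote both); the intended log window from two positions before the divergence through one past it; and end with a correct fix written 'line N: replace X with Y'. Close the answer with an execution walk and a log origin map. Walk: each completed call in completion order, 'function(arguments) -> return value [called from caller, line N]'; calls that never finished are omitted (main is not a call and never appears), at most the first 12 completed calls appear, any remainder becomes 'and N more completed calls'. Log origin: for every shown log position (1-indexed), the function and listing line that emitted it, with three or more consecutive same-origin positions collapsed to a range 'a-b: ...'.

Answer: the defect is in main at line 29.
Key observation: The two runs log identically and part ways only at the printed values.
Call chain: main.
First divergence: none — the logs agree in full.
Execution walk:
  settle_round([2, 10, 2, -1, 10]) -> 4  [called from rank_cells, line 18]
  sum_active(0, 6) -> 6  [called from sum_active, line 5]
  sum_active(2, 4) -> 6  [called from sum_active, line 5]
  sum_active(4, 0) -> 6  [called from rank_cells, line 21]
  rank_cells([2, 10, 2, -1, 10]) -> 6  [called from main, line 26]
Log line origins:
  1: from rank_cells, line 17
  2: from settle_round, line 8
  3: from settle_round, line 13
  4: from rank_cells, line 20
  5: from sum_active, line 4
  6: from sum_active, line 4
  7: from main, line 27
A correct fix: line 29: replace `slot` with `acc`.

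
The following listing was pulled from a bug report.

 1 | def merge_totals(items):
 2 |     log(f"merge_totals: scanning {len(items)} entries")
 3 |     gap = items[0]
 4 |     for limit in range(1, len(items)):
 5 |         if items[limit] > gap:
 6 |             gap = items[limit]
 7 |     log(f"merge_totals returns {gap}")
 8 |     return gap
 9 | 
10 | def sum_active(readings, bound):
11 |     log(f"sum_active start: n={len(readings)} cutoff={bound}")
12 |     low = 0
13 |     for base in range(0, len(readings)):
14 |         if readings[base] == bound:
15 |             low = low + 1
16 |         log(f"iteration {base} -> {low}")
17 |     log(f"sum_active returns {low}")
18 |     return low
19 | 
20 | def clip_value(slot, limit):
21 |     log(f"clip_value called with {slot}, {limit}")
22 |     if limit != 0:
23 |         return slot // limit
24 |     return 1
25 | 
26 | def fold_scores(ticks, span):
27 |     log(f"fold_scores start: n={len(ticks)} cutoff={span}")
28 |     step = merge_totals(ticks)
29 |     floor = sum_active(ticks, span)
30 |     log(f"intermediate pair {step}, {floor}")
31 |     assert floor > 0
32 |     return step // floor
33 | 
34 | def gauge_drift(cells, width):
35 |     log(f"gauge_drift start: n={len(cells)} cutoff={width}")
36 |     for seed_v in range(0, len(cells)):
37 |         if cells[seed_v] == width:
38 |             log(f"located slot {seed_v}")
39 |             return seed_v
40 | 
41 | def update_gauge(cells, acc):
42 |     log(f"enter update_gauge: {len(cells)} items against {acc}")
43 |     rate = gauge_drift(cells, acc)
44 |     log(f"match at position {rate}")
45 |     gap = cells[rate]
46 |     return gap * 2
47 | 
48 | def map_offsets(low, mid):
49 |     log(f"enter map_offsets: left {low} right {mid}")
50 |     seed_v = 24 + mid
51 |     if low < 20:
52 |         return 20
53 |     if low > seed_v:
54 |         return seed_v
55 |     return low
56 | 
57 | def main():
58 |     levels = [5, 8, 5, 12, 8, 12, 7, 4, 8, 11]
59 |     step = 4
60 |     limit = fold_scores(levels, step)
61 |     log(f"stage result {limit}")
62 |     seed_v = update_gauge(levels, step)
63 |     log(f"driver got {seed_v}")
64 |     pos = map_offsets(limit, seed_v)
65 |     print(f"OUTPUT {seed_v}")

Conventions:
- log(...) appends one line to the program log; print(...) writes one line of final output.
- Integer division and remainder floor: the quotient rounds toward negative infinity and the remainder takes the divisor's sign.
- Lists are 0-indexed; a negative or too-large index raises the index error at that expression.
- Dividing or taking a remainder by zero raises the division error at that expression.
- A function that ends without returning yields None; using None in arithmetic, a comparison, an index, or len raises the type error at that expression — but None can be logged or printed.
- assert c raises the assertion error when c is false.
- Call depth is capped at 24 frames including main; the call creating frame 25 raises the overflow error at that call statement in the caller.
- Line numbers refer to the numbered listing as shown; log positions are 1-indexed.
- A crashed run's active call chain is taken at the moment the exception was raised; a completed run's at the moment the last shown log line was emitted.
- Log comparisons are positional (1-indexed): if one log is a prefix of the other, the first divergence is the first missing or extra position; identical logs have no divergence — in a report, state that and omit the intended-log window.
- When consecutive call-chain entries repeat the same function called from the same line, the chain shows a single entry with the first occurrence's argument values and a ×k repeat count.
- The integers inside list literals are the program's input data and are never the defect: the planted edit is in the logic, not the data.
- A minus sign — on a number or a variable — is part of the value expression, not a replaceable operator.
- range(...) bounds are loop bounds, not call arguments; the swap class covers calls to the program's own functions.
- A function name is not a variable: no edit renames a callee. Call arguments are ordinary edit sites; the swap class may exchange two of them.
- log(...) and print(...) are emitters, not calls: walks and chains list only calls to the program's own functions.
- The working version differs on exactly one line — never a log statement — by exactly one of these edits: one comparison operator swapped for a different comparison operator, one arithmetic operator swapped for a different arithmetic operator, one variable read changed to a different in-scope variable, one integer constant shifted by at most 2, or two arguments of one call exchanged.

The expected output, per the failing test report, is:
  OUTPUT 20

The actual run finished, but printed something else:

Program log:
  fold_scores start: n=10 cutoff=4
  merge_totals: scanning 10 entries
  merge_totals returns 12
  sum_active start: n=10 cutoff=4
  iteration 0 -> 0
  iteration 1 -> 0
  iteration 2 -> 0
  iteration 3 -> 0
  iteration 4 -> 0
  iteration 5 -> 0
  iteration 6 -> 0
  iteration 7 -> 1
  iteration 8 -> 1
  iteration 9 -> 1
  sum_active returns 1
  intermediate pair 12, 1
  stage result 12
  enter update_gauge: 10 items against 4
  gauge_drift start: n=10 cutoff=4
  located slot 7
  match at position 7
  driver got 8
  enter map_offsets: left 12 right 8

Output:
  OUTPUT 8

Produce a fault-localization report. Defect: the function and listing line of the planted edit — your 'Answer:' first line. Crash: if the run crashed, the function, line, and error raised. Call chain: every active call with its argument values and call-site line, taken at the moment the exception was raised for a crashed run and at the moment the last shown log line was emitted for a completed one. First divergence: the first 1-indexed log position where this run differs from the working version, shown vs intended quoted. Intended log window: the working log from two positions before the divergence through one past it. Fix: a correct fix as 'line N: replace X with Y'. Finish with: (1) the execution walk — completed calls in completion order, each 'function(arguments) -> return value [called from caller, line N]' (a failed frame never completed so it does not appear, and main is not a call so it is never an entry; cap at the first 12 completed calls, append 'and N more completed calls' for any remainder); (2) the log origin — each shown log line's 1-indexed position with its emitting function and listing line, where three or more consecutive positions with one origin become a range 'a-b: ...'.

Answer: the defect is in main at line 65.
Key fact: The logs agree in full; only the final output differs.
Call chain: main -> map_offsets(12, 8) (called at line 64).
First divergence: none — the logs agree in full.
Execution walk:
  merge_totals([5, 8, 5, 12, 8, 12, 7, 4, 8, 11]) -> 12  [called from fold_scores, line 28]
  sum_active([5, 8, 5, 12, 8, 12, 7, 4, 8, 11], 4) -> 1  [called from fold_scores, line 29]
  fold_scores([5, 8, 5, 12, 8, 12, 7, 4, 8, 11], 4) -> 12  [called from main, line 60]
  gauge_drift([5, 8, 5, 12, 8, 12, 7, 4, 8, 11], 4) -> 7  [called from update_gauge, line 43]
  update_gauge([5, 8, 5, 12, 8, 12, 7, 4, 8, 11], 4) -> 8  [called from main, line 62]
  map_offsets(12, 8) -> 20  [called from main, line 64]
Origin of each log line:
  1 — fold_scores, line 27
  2 — merge_totals, line 2
  3 — merge_totals, line 7
  4 — sum_active, line 11
  5-14 — sum_active, line 16
  15 — sum_active, line 17
  16 — fold_scores, line 30
  17 — main, line 61
  18 — update_gauge, line 42
  19 — gauge_drift, line 35
  20 — gauge_drift, line 38
  21 — update_gauge, line 44
  22 — main, line 63
  23 — map_offsets, line 49
A correct fix: line 65: replace `seed_v` with `pos`.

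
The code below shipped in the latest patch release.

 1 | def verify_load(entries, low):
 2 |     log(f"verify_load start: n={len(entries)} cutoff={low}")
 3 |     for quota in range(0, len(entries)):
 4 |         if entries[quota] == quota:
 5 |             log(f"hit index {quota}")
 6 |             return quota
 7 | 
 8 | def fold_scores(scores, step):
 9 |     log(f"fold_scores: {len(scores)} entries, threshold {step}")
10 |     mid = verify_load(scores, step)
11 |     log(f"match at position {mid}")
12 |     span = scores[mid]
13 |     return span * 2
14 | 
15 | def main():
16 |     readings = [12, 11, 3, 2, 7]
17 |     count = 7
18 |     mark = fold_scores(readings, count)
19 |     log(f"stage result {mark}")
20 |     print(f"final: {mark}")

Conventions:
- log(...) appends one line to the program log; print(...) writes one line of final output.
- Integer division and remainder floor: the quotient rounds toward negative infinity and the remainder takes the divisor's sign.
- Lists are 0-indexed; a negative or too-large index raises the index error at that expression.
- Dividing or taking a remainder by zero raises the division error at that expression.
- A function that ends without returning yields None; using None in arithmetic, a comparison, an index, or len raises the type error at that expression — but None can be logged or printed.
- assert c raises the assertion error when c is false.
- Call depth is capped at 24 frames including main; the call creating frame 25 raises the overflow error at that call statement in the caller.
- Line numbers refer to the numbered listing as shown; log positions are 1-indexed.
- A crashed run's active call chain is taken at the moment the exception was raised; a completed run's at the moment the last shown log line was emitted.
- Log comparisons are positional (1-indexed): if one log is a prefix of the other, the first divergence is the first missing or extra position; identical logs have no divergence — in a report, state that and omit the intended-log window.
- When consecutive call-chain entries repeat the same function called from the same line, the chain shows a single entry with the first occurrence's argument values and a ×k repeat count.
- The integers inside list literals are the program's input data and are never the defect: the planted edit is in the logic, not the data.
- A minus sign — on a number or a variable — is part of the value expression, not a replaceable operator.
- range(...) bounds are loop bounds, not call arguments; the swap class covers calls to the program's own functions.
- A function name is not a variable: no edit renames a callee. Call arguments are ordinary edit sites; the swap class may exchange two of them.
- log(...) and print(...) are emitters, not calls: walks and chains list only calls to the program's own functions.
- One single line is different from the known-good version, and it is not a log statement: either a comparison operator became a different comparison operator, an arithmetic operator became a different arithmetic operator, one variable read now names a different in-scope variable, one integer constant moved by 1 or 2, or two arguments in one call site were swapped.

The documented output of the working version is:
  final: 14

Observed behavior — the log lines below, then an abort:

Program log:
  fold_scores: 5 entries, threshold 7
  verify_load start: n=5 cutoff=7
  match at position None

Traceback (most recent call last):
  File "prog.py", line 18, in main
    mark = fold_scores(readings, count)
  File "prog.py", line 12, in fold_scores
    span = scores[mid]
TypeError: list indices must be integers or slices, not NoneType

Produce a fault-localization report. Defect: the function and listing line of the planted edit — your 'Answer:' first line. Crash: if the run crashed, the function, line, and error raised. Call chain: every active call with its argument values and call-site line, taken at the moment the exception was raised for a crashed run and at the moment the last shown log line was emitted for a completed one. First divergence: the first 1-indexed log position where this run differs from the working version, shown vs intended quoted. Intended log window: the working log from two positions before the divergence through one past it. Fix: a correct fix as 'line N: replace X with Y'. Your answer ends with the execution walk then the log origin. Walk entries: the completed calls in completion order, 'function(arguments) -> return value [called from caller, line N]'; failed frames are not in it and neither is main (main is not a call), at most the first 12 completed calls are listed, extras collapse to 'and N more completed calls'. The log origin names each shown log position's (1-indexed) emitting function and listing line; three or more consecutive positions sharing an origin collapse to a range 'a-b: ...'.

Answer: the defect is in verify_load at line 4.
Key observation: The earliest visible damage is log position 3 — 'match at position None' rather than the intended 'hit index 4'.
Crash: fold_scores, line 12, TypeError.
Call chain: main -> fold_scores([12, 11, 3, 2, 7], 7) (called at line 18).
First divergence: position 3 — shown 'match at position None', intended 'hit index 4'.
Intended log window:
  1: fold_scores: 5 entries, threshold 7
  2: verify_load start: n=5 cutoff=7
  3: hit index 4
  4: match at position 4
Execution walk:
  verify_load([12, 11, 3, 2, 7], 7) -> None  [called from fold_scores, line 10]
Log origins:
  1: emitted by fold_scores (line 9)
  2: emitted by verify_load (line 2)
  3: emitted by fold_scores (line 11)
A correct fix: line 4: replace `entries[quota] == quota` with `entries[quota] == low`.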